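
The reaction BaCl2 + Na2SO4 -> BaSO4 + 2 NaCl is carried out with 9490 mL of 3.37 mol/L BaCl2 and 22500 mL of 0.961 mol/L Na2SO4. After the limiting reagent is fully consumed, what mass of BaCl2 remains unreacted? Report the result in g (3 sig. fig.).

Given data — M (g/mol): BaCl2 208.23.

2160 g

n(BaCl2) = 3.37 × 9490/1000 = 31.98 mol
n(Na2SO4) = 0.961 × 22500/1000 = 21.62 mol
n/ν for BaCl2 = 31.98/1 = 31.98
n/ν for Na2SO4 = 21.62/1 = 21.62
Smallest n/ν is Na2SO4 → limiting reagent.
BaCl2 consumed = (1/1) × 21.62 = 21.62 mol
BaCl2 remaining = 31.98 − 21.62 = 10.36 mol
mass = 10.36 × 208.23 = 2157 g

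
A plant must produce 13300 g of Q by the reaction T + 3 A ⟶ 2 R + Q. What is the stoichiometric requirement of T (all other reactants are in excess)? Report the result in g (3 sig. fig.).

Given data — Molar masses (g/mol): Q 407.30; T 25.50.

833 g

n(Q) = 13300 / 407.30 = 32.65 mol
n(T) = (1/1) × 32.65 = 32.65 mol
mass = 32.65 × 25.50 = 832.6 g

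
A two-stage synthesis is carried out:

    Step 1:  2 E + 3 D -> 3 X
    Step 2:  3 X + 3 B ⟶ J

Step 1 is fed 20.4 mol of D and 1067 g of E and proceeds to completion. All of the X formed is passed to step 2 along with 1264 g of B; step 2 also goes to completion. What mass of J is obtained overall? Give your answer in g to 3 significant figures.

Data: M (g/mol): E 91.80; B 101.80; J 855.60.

Step 1:
n(D) = 20.40 mol
n(E) = 1067 / 91.80 = 11.62 mol
n/ν for D = 20.40/3 = 6.800
n/ν for E = 11.62/2 = 5.810
Smallest n/ν is E → limiting reagent.
n(X) produced = (3/2) × 11.62 = 17.43 mol
Step 2:
n(X) available = 17.43 mol
n(B) = 1264 / 101.80 = 12.42 mol
n/ν for X = 17.43/3 = 5.810
n/ν for B = 12.42/3 = 4.140
Smallest n/ν is B → limiting reagent.
n(J) = (1/3) × 12.42 = 4.140 mol
mass = 4.140 × 855.60 = 3542 g

3540 g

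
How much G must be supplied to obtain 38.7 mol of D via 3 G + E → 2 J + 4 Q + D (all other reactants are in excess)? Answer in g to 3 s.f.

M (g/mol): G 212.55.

n(D) = 38.70 mol
n(G) = (3/1) × 38.70 = 116.1 mol
mass = 116.1 × 212.55 = 24680 g

24700 g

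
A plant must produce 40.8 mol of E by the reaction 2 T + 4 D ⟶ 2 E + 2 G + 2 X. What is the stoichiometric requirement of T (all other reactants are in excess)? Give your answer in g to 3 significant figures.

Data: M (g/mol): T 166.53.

6790 g

n(E) = 40.80 mol
n(T) = (2/2) × 40.80 = 40.80 mol
mass = 40.80 × 166.53 = 6794 g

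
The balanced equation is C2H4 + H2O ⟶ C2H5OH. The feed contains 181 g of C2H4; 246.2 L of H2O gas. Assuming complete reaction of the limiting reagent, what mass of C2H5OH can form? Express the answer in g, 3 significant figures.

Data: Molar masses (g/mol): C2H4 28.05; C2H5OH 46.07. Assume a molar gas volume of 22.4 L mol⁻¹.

n(C2H4) = 181.0 / 28.05 = 6.453 mol
n(H2O) = 246.2 / 22.4 = 10.99 mol
n/ν for C2H4 = 6.453/1 = 6.453
n/ν for H2O = 10.99/1 = 10.99
Smallest n/ν is C2H4 → limiting reagent.
n(C2H5OH) = (1/1) × 6.453 = 6.453 mol
mass = 6.453 × 46.07 = 297.3 g

297 g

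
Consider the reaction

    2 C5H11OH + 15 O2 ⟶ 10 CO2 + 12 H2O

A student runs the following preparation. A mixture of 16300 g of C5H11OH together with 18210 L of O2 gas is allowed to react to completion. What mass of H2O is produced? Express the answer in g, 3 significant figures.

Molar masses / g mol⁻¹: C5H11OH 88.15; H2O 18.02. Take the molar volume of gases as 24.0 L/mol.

n(C5H11OH) = 16300 / 88.15 = 184.9 mol
n(O2) = 18210 / 24.0 = 758.8 mol
n/ν → C5H11OH: 92.45, O2: 50.59; O2 is limiting.
n(H2O) = (12/15) × 758.8 = 607.0 mol
mass = 607.0 × 18.02 = 10940 g

10900 g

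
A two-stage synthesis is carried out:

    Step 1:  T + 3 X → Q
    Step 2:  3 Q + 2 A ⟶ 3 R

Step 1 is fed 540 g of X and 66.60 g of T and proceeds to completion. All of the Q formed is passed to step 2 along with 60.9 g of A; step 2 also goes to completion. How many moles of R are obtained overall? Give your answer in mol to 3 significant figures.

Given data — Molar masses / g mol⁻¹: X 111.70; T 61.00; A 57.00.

Step 1:
n(X) = 540.0 / 111.70 = 4.834 mol
n(T) = 66.60 / 61.00 = 1.092 mol
n/ν for X = 4.834/3 = 1.611
n/ν for T = 1.092/1 = 1.092
Smallest n/ν is T → limiting reagent.
n(Q) produced = (1/1) × 1.092 = 1.092 mol
Step 2:
n(Q) available = 1.092 mol
n(A) = 60.90 / 57.00 = 1.068 mol
n/ν for Q = 1.092/3 = 0.3640
n/ν for A = 1.068/2 = 0.5340
Smallest n/ν is Q → limiting reagent.
n(R) = (3/3) × 1.092 = 1.092 mol

1.09 mol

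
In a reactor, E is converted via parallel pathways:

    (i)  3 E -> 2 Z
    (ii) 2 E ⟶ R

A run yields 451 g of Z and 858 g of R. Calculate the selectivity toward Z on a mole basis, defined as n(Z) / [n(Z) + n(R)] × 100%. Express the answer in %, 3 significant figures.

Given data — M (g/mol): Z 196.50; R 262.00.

n(Z) = 451 / 196.50 = 2.295 mol
n(R) = 858 / 262.00 = 3.275 mol
selectivity = 2.295/(2.295+3.275) × 100 = 41.20 %

41.2 %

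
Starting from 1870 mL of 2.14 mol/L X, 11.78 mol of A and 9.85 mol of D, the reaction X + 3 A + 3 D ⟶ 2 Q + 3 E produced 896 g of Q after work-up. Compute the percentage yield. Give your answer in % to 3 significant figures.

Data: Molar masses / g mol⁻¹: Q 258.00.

n(X) = 2.14 × 1870/1000 = 4.002 mol
n(A) = 11.78 mol
n(D) = 9.850 mol
n/ν → X: 4.002, A: 3.927, D: 3.283; D is limiting.
theoretical n(Q) = (2/3) × 9.850 = 6.567 mol → 1694 g
% yield = 896 / 1694 × 100 = 52.89 %

52.9 %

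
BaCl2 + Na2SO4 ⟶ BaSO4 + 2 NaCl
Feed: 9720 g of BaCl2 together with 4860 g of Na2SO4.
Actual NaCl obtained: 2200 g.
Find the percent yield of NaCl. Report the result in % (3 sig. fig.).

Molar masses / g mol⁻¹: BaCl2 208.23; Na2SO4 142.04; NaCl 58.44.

55.0 %

n(BaCl2) = 9720 / 208.23 = 46.68 mol
n(Na2SO4) = 4860 / 142.04 = 34.22 mol
n/ν for BaCl2 = 46.68/1 = 46.68
n/ν for Na2SO4 = 34.22/1 = 34.22
Smallest n/ν is Na2SO4 → limiting reagent.
theoretical n(NaCl) = (2/1) × 34.22 = 68.44 mol → 4000 g
% yield = 2200 / 4000 × 100 = 55.00 %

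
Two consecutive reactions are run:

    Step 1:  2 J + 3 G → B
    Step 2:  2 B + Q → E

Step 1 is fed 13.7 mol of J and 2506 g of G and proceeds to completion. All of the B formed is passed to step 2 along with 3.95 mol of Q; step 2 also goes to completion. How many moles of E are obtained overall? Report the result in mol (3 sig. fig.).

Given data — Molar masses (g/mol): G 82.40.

Step 1:
n(J) = 13.70 mol
n(G) = 2506 / 82.40 = 30.41 mol
n/ν for J = 13.70/2 = 6.850
n/ν for G = 30.41/3 = 10.14
Smallest n/ν is J → limiting reagent.
n(B) produced = (1/2) × 13.70 = 6.850 mol
Step 2:
n(B) available = 6.850 mol
n(Q) = 3.950 mol
n/ν for B = 6.850/2 = 3.425
n/ν for Q = 3.950/1 = 3.950
Smallest n/ν is B → limiting reagent.
n(E) = (1/2) × 6.850 = 3.425 mol

3.43 mol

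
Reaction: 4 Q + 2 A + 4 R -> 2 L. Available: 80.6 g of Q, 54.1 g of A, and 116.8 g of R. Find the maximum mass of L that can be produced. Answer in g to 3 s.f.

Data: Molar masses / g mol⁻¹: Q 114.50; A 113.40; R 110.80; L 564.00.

199 g

n(Q) = 80.60 / 114.50 = 0.7039 mol
n(A) = 54.10 / 113.40 = 0.4771 mol
n(R) = 116.8 / 110.80 = 1.054 mol
n/ν for Q = 0.7039/4 = 0.1760
n/ν for A = 0.4771/2 = 0.2386
n/ν for R = 1.054/4 = 0.2635
Smallest n/ν is Q → limiting reagent.
n(L) = (2/4) × 0.7039 = 0.3520 mol
mass = 0.3520 × 564.00 = 198.5 g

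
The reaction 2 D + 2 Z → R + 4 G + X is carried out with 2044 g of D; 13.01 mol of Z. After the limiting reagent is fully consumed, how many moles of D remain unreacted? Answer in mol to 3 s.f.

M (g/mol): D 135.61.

2.06 mol

n(D) = 2044 / 135.61 = 15.07 mol
n(Z) = 13.01 mol
n/ν → D: 7.535, Z: 6.505; Z is limiting.
D consumed = (2/2) × 13.01 = 13.01 mol
D remaining = 15.07 − 13.01 = 2.060 mol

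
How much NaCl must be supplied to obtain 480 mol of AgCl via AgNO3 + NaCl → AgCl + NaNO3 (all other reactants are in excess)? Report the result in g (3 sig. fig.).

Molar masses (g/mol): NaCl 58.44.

n(AgCl) = 480.0 mol
n(NaCl) = (1/1) × 480.0 = 480.0 mol
mass = 480.0 × 58.44 = 28050 g

28100 g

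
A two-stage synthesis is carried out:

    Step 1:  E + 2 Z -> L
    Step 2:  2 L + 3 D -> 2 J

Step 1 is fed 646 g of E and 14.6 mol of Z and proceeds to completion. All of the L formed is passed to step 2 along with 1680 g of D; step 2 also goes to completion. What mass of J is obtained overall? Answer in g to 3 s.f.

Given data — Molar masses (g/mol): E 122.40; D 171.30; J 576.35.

Step 1:
n(E) = 646.0 / 122.40 = 5.278 mol
n(Z) = 14.60 mol
n/ν for E = 5.278/1 = 5.278
n/ν for Z = 14.60/2 = 7.300
Smallest n/ν is E → limiting reagent.
n(L) produced = (1/1) × 5.278 = 5.278 mol
Step 2:
n(L) available = 5.278 mol
n(D) = 1680 / 171.30 = 9.807 mol
n/ν for L = 5.278/2 = 2.639
n/ν for D = 9.807/3 = 3.269
Smallest n/ν is L → limiting reagent.
n(J) = (2/2) × 5.278 = 5.278 mol
mass = 5.278 × 576.35 = 3042 g

3040 g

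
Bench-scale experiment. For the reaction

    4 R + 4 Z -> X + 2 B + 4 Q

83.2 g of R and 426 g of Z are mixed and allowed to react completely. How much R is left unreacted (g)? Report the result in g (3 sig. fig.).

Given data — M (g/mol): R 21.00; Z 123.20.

10.6 g

n(R) = 83.20 / 21.00 = 3.962 mol
n(Z) = 426.0 / 123.20 = 3.458 mol
n/ν for R = 3.962/4 = 0.9905
n/ν for Z = 3.458/4 = 0.8645
Smallest n/ν is Z → limiting reagent.
R consumed = (4/4) × 3.458 = 3.458 mol
R remaining = 3.962 − 3.458 = 0.5040 mol
mass = 0.5040 × 21.00 = 10.58 g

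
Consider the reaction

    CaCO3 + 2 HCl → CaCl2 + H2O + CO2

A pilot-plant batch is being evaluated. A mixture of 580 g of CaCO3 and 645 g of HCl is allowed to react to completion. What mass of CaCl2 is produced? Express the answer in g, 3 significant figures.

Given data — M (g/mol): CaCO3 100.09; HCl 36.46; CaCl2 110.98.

643 g

n(CaCO3) = 580.0 / 100.09 = 5.795 mol
n(HCl) = 645.0 / 36.46 = 17.69 mol
n/ν for CaCO3 = 5.795/1 = 5.795
n/ν for HCl = 17.69/2 = 8.845
Smallest n/ν is CaCO3 → limiting reagent.
n(CaCl2) = (1/1) × 5.795 = 5.795 mol
mass = 5.795 × 110.98 = 643.1 g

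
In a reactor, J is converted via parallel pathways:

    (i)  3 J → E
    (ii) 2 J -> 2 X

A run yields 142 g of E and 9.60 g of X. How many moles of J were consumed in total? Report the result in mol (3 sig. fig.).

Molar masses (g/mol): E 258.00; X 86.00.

1.76 mol

n(E) = 142 / 258.00 = 0.5504 mol
n(X) = 9.60 / 86.00 = 0.1116 mol
n(J) via (i) = (3/1)×0.5504 = 1.651 mol
n(J) via (ii) = (2/2)×0.1116 = 0.1116 mol
total n(J) = 1.651 + 0.1116 = 1.763 mol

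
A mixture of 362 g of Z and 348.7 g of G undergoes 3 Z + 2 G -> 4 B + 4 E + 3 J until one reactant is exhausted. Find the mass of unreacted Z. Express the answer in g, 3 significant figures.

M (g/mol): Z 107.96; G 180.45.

49.1 g

n(Z) = 362.0 / 107.96 = 3.353 mol
n(G) = 348.7 / 180.45 = 1.932 mol
n/ν for Z = 3.353/3 = 1.118
n/ν for G = 1.932/2 = 0.9660
Smallest n/ν is G → limiting reagent.
Z consumed = (3/2) × 1.932 = 2.898 mol
Z remaining = 3.353 − 2.898 = 0.4550 mol
mass = 0.4550 × 107.96 = 49.12 g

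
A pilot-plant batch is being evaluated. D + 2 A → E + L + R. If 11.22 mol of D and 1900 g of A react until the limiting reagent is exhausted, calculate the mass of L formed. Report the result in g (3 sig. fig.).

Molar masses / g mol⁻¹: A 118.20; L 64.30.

517 g

n(D) = 11.22 mol
n(A) = 1900 / 118.20 = 16.07 mol
n/ν → D: 11.22, A: 8.035; A is limiting.
n(L) = (1/2) × 16.07 = 8.035 mol
mass = 8.035 × 64.30 = 516.7 g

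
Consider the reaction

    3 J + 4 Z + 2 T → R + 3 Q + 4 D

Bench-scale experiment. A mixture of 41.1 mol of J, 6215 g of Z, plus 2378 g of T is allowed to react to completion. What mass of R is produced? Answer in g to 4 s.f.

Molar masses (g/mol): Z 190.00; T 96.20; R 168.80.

n(J) = 41.10 mol
n(Z) = 6215 / 190.00 = 32.71 mol
n(T) = 2378 / 96.20 = 24.72 mol
n/ν for J = 41.10/3 = 13.70
n/ν for Z = 32.71/4 = 8.178
n/ν for T = 24.72/2 = 12.36
Smallest n/ν is Z → limiting reagent.
n(R) = (1/4) × 32.71 = 8.178 mol
mass = 8.178 × 168.80 = 1380 g

1380 g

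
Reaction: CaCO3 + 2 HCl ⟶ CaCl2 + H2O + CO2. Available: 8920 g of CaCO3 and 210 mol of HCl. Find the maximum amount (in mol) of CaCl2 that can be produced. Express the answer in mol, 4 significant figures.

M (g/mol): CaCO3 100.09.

n(CaCO3) = 8920 / 100.09 = 89.12 mol
n(HCl) = 210.0 mol
n/ν for CaCO3 = 89.12/1 = 89.12
n/ν for HCl = 210.0/2 = 105.0
Smallest n/ν is CaCO3 → limiting reagent.
n(CaCl2) = (1/1) × 89.12 = 89.12 mol

89.12 mol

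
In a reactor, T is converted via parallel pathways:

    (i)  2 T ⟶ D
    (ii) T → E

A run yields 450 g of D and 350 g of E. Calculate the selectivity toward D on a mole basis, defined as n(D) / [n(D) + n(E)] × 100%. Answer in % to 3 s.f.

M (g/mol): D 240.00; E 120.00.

39.1 %

n(D) = 450 / 240.00 = 1.875 mol
n(E) = 350 / 120.00 = 2.917 mol
selectivity = 1.875/(1.875+2.917) × 100 = 39.13 %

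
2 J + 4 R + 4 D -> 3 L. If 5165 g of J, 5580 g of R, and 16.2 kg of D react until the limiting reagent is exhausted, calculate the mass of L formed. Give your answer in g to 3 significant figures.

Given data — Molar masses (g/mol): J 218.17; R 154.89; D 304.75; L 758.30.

20500 g

n(J) = 5165 / 218.17 = 23.67 mol
n(R) = 5580 / 154.89 = 36.03 mol
n(D) = 16.20×1000 / 304.75 = 53.16 mol
n/ν → J: 11.84, R: 9.008, D: 13.29; R is limiting.
n(L) = (3/4) × 36.03 = 27.02 mol
mass = 27.02 × 758.30 = 20490 g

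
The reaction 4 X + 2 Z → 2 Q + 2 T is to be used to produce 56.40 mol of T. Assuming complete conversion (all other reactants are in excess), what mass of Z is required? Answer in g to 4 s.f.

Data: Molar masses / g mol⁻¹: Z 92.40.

5211 g

n(T) = 56.40 mol
n(Z) = (2/2) × 56.40 = 56.40 mol
mass = 56.40 × 92.40 = 5211 g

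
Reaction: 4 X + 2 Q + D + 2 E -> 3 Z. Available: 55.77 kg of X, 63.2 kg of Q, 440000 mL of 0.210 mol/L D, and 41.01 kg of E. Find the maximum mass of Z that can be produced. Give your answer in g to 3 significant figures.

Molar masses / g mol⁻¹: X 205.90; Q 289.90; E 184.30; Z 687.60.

n(X) = 55.77×1000 / 205.90 = 270.9 mol
n(Q) = 63.20×1000 / 289.90 = 218.0 mol
n(D) = 0.210 × 440000/1000 = 92.40 mol
n(E) = 41.01×1000 / 184.30 = 222.5 mol
n/ν → X: 67.73, Q: 109.0, D: 92.40, E: 111.3; X is limiting.
n(Z) = (3/4) × 270.9 = 203.2 mol
mass = 203.2 × 687.60 = 139700 g

140000 g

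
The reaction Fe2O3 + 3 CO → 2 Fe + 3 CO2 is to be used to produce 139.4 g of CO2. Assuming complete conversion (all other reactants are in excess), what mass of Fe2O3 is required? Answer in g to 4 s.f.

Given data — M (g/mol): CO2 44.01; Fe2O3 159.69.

n(CO2) = 139.4 / 44.01 = 3.167 mol
n(Fe2O3) = (1/3) × 3.167 = 1.056 mol
mass = 1.056 × 159.69 = 168.6 g

168.6 g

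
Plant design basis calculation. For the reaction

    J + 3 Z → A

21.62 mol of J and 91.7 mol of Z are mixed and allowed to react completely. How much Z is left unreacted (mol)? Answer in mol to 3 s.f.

26.8 mol

n(J) = 21.62 mol
n(Z) = 91.70 mol
n/ν → J: 21.62, Z: 30.57; J is limiting.
Z consumed = (3/1) × 21.62 = 64.86 mol
Z remaining = 91.70 − 64.86 = 26.84 mol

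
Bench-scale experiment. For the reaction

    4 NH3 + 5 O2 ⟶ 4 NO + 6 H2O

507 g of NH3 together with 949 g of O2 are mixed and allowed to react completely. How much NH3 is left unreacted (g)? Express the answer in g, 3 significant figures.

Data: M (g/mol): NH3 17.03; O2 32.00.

n(NH3) = 507.0 / 17.03 = 29.77 mol
n(O2) = 949.0 / 32.00 = 29.66 mol
n/ν for NH3 = 29.77/4 = 7.443
n/ν for O2 = 29.66/5 = 5.932
Smallest n/ν is O2 → limiting reagent.
NH3 consumed = (4/5) × 29.66 = 23.73 mol
NH3 remaining = 29.77 − 23.73 = 6.040 mol
mass = 6.040 × 17.03 = 102.9 g

103 g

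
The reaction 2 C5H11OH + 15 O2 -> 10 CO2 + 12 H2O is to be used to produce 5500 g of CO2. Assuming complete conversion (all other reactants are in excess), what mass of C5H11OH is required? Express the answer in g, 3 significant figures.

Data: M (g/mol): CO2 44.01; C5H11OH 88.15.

2200 g

n(CO2) = 5500 / 44.01 = 125.0 mol
n(C5H11OH) = (2/10) × 125.0 = 25.00 mol
mass = 25.00 × 88.15 = 2204 g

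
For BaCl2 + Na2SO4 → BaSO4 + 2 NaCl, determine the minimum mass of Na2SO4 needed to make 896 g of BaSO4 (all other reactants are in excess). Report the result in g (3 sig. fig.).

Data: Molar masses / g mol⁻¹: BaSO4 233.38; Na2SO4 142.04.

545 g

n(BaSO4) = 896 / 233.38 = 3.839 mol
n(Na2SO4) = (1/1) × 3.839 = 3.839 mol
mass = 3.839 × 142.04 = 545.3 g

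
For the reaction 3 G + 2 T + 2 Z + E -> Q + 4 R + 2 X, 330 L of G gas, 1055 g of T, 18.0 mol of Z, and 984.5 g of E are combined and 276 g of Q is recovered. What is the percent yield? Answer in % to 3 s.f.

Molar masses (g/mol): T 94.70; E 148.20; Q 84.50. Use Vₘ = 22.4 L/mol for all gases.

n(G) = 330.0 / 22.4 = 14.73 mol
n(T) = 1055 / 94.70 = 11.14 mol
n(Z) = 18.00 mol
n(E) = 984.5 / 148.20 = 6.643 mol
n/ν → G: 4.910, T: 5.570, Z: 9.000, E: 6.643; G is limiting.
theoretical n(Q) = (1/3) × 14.73 = 4.910 mol → 414.9 g
% yield = 276 / 414.9 × 100 = 66.52 %

66.5 %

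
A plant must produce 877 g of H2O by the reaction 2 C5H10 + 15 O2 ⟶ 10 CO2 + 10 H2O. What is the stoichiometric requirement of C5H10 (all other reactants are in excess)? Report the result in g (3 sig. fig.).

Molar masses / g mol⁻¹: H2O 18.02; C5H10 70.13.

683 g

n(H2O) = 877 / 18.02 = 48.67 mol
n(C5H10) = (2/10) × 48.67 = 9.734 mol
mass = 9.734 × 70.13 = 682.6 g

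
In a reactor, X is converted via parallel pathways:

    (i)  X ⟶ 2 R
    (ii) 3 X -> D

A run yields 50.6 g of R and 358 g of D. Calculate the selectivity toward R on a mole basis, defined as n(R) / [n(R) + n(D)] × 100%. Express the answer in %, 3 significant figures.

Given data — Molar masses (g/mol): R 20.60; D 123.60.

n(R) = 50.6 / 20.60 = 2.456 mol
n(D) = 358 / 123.60 = 2.896 mol
selectivity = 2.456/(2.456+2.896) × 100 = 45.89 %

45.9 %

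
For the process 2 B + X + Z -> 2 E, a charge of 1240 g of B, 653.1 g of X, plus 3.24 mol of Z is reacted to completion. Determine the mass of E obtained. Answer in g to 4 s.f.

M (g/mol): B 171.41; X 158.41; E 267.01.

1730 g

n(B) = 1240 / 171.41 = 7.234 mol
n(X) = 653.1 / 158.41 = 4.123 mol
n(Z) = 3.240 mol
n/ν for B = 7.234/2 = 3.617
n/ν for X = 4.123/1 = 4.123
n/ν for Z = 3.240/1 = 3.240
Smallest n/ν is Z → limiting reagent.
n(E) = (2/1) × 3.240 = 6.480 mol
mass = 6.480 × 267.01 = 1730 g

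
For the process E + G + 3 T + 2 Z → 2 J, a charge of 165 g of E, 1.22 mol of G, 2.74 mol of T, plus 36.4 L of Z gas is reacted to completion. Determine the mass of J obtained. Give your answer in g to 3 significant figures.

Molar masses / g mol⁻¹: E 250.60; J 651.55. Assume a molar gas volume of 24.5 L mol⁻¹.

858 g

n(E) = 165.0 / 250.60 = 0.6584 mol
n(G) = 1.220 mol
n(T) = 2.740 mol
n(Z) = 36.40 / 24.5 = 1.486 mol
n/ν for E = 0.6584/1 = 0.6584
n/ν for G = 1.220/1 = 1.220
n/ν for T = 2.740/3 = 0.9133
n/ν for Z = 1.486/2 = 0.7430
Smallest n/ν is E → limiting reagent.
n(J) = (2/1) × 0.6584 = 1.317 mol
mass = 1.317 × 651.55 = 858.1 g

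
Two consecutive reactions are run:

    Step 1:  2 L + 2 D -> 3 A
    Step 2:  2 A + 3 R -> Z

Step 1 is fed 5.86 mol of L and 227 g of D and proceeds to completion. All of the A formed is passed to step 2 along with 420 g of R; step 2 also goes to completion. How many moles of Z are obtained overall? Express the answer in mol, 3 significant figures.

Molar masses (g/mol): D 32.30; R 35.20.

3.98 mol

Step 1:
n(L) = 5.860 mol
n(D) = 227.0 / 32.30 = 7.028 mol
n/ν for L = 5.860/2 = 2.930
n/ν for D = 7.028/2 = 3.514
Smallest n/ν is L → limiting reagent.
n(A) produced = (3/2) × 5.860 = 8.790 mol
Step 2:
n(A) available = 8.790 mol
n(R) = 420.0 / 35.20 = 11.93 mol
n/ν for A = 8.790/2 = 4.395
n/ν for R = 11.93/3 = 3.977
Smallest n/ν is R → limiting reagent.
n(Z) = (1/3) × 11.93 = 3.977 mol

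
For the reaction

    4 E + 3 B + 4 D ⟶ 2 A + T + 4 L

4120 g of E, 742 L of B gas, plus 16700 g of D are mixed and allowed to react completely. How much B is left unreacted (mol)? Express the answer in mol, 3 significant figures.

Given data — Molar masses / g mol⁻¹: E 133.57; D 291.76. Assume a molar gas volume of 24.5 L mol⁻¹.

n(E) = 4120 / 133.57 = 30.85 mol
n(B) = 742.0 / 24.5 = 30.29 mol
n(D) = 16700 / 291.76 = 57.24 mol
n/ν for E = 30.85/4 = 7.713
n/ν for B = 30.29/3 = 10.10
n/ν for D = 57.24/4 = 14.31
Smallest n/ν is E → limiting reagent.
B consumed = (3/4) × 30.85 = 23.14 mol
B remaining = 30.29 − 23.14 = 7.150 mol

7.15 mol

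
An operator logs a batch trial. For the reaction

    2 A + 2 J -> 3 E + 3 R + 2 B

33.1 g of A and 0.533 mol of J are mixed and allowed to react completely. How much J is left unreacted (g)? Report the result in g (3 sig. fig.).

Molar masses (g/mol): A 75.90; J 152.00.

14.7 g

n(A) = 33.10 / 75.90 = 0.4361 mol
n(J) = 0.5330 mol
n/ν for A = 0.4361/2 = 0.2181
n/ν for J = 0.5330/2 = 0.2665
Smallest n/ν is A → limiting reagent.
J consumed = (2/2) × 0.4361 = 0.4361 mol
J remaining = 0.5330 − 0.4361 = 0.09690 mol
mass = 0.09690 × 152.00 = 14.73 g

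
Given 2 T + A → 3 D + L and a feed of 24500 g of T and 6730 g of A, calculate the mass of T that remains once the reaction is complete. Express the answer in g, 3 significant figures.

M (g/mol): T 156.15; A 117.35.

6590 g

n(T) = 24500 / 156.15 = 156.9 mol
n(A) = 6730 / 117.35 = 57.35 mol
n/ν for T = 156.9/2 = 78.45
n/ν for A = 57.35/1 = 57.35
Smallest n/ν is A → limiting reagent.
T consumed = (2/1) × 57.35 = 114.7 mol
T remaining = 156.9 − 114.7 = 42.20 mol
mass = 42.20 × 156.15 = 6590 g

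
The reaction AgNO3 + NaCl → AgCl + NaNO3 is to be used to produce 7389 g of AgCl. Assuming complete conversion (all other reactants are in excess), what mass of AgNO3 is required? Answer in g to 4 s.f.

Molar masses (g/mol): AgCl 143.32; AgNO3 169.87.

n(AgCl) = 7389 / 143.32 = 51.56 mol
n(AgNO3) = (1/1) × 51.56 = 51.56 mol
mass = 51.56 × 169.87 = 8758 g

8758 g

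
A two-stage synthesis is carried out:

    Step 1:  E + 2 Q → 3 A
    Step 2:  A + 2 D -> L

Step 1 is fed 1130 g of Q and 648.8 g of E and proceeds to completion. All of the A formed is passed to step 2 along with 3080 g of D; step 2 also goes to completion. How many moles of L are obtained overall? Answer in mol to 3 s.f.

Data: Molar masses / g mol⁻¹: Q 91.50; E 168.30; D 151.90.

10.1 mol

Step 1:
n(Q) = 1130 / 91.50 = 12.35 mol
n(E) = 648.8 / 168.30 = 3.855 mol
n/ν → Q: 6.175, E: 3.855; E is limiting.
n(A) produced = (3/1) × 3.855 = 11.57 mol
Step 2:
n(A) available = 11.57 mol
n(D) = 3080 / 151.90 = 20.28 mol
n/ν → A: 11.57, D: 10.14; D is limiting.
n(L) = (1/2) × 20.28 = 10.14 mol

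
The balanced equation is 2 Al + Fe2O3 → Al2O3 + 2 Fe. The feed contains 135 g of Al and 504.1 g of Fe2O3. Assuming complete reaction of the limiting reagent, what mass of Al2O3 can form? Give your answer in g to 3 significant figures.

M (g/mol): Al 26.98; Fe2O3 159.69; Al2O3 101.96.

255 g

n(Al) = 135.0 / 26.98 = 5.004 mol
n(Fe2O3) = 504.1 / 159.69 = 3.157 mol
n/ν for Al = 5.004/2 = 2.502
n/ν for Fe2O3 = 3.157/1 = 3.157
Smallest n/ν is Al → limiting reagent.
n(Al2O3) = (1/2) × 5.004 = 2.502 mol
mass = 2.502 × 101.96 = 255.1 g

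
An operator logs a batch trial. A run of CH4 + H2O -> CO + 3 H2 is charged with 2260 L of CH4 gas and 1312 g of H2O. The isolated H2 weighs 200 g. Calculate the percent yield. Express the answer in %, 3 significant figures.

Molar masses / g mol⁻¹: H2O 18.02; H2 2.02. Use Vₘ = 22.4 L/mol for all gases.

n(CH4) = 2260 / 22.4 = 100.9 mol
n(H2O) = 1312 / 18.02 = 72.81 mol
n/ν → CH4: 100.9, H2O: 72.81; H2O is limiting.
theoretical n(H2) = (3/1) × 72.81 = 218.4 mol → 441.2 g
% yield = 200 / 441.2 × 100 = 45.33 %

45.3 %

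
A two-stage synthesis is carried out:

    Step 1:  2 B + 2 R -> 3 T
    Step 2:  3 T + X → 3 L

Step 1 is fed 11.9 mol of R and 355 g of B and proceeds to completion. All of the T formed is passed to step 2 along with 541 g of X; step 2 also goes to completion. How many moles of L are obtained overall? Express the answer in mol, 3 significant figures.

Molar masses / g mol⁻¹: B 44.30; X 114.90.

12.0 mol

Step 1:
n(R) = 11.90 mol
n(B) = 355.0 / 44.30 = 8.014 mol
n/ν → R: 5.950, B: 4.007; B is limiting.
n(T) produced = (3/2) × 8.014 = 12.02 mol
Step 2:
n(T) available = 12.02 mol
n(X) = 541.0 / 114.90 = 4.708 mol
n/ν → T: 4.007, X: 4.708; T is limiting.
n(L) = (3/3) × 12.02 = 12.02 mol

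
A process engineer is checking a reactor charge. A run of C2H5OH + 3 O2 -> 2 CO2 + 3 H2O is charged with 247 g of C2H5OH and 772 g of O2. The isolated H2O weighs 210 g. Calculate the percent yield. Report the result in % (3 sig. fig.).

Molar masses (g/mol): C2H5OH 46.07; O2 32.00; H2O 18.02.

72.5 %

n(C2H5OH) = 247.0 / 46.07 = 5.361 mol
n(O2) = 772.0 / 32.00 = 24.13 mol
n/ν for C2H5OH = 5.361/1 = 5.361
n/ν for O2 = 24.13/3 = 8.043
Smallest n/ν is C2H5OH → limiting reagent.
theoretical n(H2O) = (3/1) × 5.361 = 16.08 mol → 289.8 g
% yield = 210 / 289.8 × 100 = 72.46 %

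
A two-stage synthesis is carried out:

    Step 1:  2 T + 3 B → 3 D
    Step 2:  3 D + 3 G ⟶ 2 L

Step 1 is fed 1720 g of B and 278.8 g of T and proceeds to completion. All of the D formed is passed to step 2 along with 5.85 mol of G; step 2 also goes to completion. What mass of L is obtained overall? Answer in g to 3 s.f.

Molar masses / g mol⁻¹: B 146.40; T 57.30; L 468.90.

1830 g

Step 1:
n(B) = 1720 / 146.40 = 11.75 mol
n(T) = 278.8 / 57.30 = 4.866 mol
n/ν for B = 11.75/3 = 3.917
n/ν for T = 4.866/2 = 2.433
Smallest n/ν is T → limiting reagent.
n(D) produced = (3/2) × 4.866 = 7.299 mol
Step 2:
n(D) available = 7.299 mol
n(G) = 5.850 mol
n/ν for D = 7.299/3 = 2.433
n/ν for G = 5.850/3 = 1.950
Smallest n/ν is G → limiting reagent.
n(L) = (2/3) × 5.850 = 3.900 mol
mass = 3.900 × 468.90 = 1829 g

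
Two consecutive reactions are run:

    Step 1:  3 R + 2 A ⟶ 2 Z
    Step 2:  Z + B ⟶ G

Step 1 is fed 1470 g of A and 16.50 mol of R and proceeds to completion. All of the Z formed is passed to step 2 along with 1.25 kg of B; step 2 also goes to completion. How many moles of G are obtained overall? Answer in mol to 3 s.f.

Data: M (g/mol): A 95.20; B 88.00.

Step 1:
n(A) = 1470 / 95.20 = 15.44 mol
n(R) = 16.50 mol
n/ν → A: 7.720, R: 5.500; R is limiting.
n(Z) produced = (2/3) × 16.50 = 11.00 mol
Step 2:
n(Z) available = 11.00 mol
n(B) = 1.250×1000 / 88.00 = 14.20 mol
n/ν → Z: 11.00, B: 14.20; Z is limiting.
n(G) = (1/1) × 11.00 = 11.00 mol

11.0 mol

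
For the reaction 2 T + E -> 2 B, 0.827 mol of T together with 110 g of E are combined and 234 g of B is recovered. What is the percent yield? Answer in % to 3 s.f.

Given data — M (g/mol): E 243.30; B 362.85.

78.0 %

n(T) = 0.8270 mol
n(E) = 110.0 / 243.30 = 0.4521 mol
n/ν for T = 0.8270/2 = 0.4135
n/ν for E = 0.4521/1 = 0.4521
Smallest n/ν is T → limiting reagent.
theoretical n(B) = (2/2) × 0.8270 = 0.8270 mol → 300.1 g
% yield = 234 / 300.1 × 100 = 77.97 %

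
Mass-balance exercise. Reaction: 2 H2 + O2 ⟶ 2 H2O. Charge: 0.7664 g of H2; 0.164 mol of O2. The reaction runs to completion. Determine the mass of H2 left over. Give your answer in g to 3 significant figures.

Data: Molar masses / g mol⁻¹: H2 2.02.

0.104 g

n(H2) = 0.7664 / 2.02 = 0.3794 mol
n(O2) = 0.1640 mol
n/ν → H2: 0.1897, O2: 0.1640; O2 is limiting.
H2 consumed = (2/1) × 0.1640 = 0.3280 mol
H2 remaining = 0.3794 − 0.3280 = 0.05140 mol
mass = 0.05140 × 2.02 = 0.1038 g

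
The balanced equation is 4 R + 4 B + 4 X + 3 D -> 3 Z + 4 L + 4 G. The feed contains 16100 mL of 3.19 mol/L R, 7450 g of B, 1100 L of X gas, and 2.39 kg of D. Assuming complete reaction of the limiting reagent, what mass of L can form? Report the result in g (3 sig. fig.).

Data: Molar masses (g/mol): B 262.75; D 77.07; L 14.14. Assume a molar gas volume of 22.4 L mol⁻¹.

n(R) = 3.19 × 16100/1000 = 51.36 mol
n(B) = 7450 / 262.75 = 28.35 mol
n(X) = 1100 / 22.4 = 49.11 mol
n(D) = 2.390×1000 / 77.07 = 31.01 mol
n/ν for R = 51.36/4 = 12.84
n/ν for B = 28.35/4 = 7.088
n/ν for X = 49.11/4 = 12.28
n/ν for D = 31.01/3 = 10.34
Smallest n/ν is B → limiting reagent.
n(L) = (4/4) × 28.35 = 28.35 mol
mass = 28.35 × 14.14 = 400.9 g

401 g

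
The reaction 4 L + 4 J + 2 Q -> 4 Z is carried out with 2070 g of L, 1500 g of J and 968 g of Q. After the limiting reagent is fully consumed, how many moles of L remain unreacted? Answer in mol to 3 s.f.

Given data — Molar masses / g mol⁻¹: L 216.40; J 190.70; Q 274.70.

2.52 mol

n(L) = 2070 / 216.40 = 9.566 mol
n(J) = 1500 / 190.70 = 7.866 mol
n(Q) = 968.0 / 274.70 = 3.524 mol
n/ν for L = 9.566/4 = 2.392
n/ν for J = 7.866/4 = 1.967
n/ν for Q = 3.524/2 = 1.762
Smallest n/ν is Q → limiting reagent.
L consumed = (4/2) × 3.524 = 7.048 mol
L remaining = 9.566 − 7.048 = 2.518 mol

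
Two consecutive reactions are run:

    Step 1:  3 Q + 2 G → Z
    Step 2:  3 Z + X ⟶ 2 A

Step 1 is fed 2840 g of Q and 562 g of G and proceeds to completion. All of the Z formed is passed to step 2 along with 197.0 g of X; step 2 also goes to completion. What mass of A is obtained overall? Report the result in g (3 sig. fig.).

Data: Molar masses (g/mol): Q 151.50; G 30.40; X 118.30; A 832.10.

Step 1:
n(Q) = 2840 / 151.50 = 18.75 mol
n(G) = 562.0 / 30.40 = 18.49 mol
n/ν → Q: 6.250, G: 9.245; Q is limiting.
n(Z) produced = (1/3) × 18.75 = 6.250 mol
Step 2:
n(Z) available = 6.250 mol
n(X) = 197.0 / 118.30 = 1.665 mol
n/ν → Z: 2.083, X: 1.665; X is limiting.
n(A) = (2/1) × 1.665 = 3.330 mol
mass = 3.330 × 832.10 = 2771 g

2770 g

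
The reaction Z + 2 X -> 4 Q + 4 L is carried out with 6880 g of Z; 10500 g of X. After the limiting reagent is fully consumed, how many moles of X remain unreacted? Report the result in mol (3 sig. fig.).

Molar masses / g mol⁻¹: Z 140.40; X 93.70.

14.1 mol

n(Z) = 6880 / 140.40 = 49.00 mol
n(X) = 10500 / 93.70 = 112.1 mol
n/ν for Z = 49.00/1 = 49.00
n/ν for X = 112.1/2 = 56.05
Smallest n/ν is Z → limiting reagent.
X consumed = (2/1) × 49.00 = 98.00 mol
X remaining = 112.1 − 98.00 = 14.10 mol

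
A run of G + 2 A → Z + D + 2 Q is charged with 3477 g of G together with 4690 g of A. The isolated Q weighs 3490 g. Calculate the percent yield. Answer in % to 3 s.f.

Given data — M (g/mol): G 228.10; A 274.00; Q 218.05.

n(G) = 3477 / 228.10 = 15.24 mol
n(A) = 4690 / 274.00 = 17.12 mol
n/ν for G = 15.24/1 = 15.24
n/ν for A = 17.12/2 = 8.560
Smallest n/ν is A → limiting reagent.
theoretical n(Q) = (2/2) × 17.12 = 17.12 mol → 3733 g
% yield = 3490 / 3733 × 100 = 93.49 %

93.5 %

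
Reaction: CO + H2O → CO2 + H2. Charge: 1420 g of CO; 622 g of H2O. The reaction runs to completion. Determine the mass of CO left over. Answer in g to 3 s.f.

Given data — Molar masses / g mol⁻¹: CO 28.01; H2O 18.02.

453 g

n(CO) = 1420 / 28.01 = 50.70 mol
n(H2O) = 622.0 / 18.02 = 34.52 mol
n/ν → CO: 50.70, H2O: 34.52; H2O is limiting.
CO consumed = (1/1) × 34.52 = 34.52 mol
CO remaining = 50.70 − 34.52 = 16.18 mol
mass = 16.18 × 28.01 = 453.2 g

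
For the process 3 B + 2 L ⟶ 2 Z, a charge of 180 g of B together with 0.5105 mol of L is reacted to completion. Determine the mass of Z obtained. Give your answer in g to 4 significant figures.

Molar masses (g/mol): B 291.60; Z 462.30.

190.2 g

n(B) = 180.0 / 291.60 = 0.6173 mol
n(L) = 0.5105 mol
n/ν for B = 0.6173/3 = 0.2058
n/ν for L = 0.5105/2 = 0.2553
Smallest n/ν is B → limiting reagent.
n(Z) = (2/3) × 0.6173 = 0.4115 mol
mass = 0.4115 × 462.30 = 190.2 g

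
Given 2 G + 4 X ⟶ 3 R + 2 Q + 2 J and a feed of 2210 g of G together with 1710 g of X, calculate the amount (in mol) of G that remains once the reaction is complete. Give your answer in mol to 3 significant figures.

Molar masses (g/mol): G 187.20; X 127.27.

n(G) = 2210 / 187.20 = 11.81 mol
n(X) = 1710 / 127.27 = 13.44 mol
n/ν → G: 5.905, X: 3.360; X is limiting.
G consumed = (2/4) × 13.44 = 6.720 mol
G remaining = 11.81 − 6.720 = 5.090 mol

5.09 mol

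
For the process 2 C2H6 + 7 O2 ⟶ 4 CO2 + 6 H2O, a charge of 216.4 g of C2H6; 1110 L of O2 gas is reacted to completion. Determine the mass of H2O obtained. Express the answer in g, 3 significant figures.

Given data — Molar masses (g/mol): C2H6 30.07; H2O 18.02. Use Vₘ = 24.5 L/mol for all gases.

389 g

n(C2H6) = 216.4 / 30.07 = 7.197 mol
n(O2) = 1110 / 24.5 = 45.31 mol
n/ν → C2H6: 3.599, O2: 6.473; C2H6 is limiting.
n(H2O) = (6/2) × 7.197 = 21.59 mol
mass = 21.59 × 18.02 = 389.1 g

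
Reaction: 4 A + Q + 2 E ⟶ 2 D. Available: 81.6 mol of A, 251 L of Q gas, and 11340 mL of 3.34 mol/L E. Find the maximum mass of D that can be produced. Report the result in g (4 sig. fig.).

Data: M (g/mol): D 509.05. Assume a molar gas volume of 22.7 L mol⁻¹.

n(A) = 81.60 mol
n(Q) = 251.0 / 22.7 = 11.06 mol
n(E) = 3.34 × 11340/1000 = 37.88 mol
n/ν for A = 81.60/4 = 20.40
n/ν for Q = 11.06/1 = 11.06
n/ν for E = 37.88/2 = 18.94
Smallest n/ν is Q → limiting reagent.
n(D) = (2/1) × 11.06 = 22.12 mol
mass = 22.12 × 509.05 = 11260 g

11260 g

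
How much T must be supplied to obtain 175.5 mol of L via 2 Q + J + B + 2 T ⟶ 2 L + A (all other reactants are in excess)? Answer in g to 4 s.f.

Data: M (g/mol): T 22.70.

n(L) = 175.5 mol
n(T) = (2/2) × 175.5 = 175.5 mol
mass = 175.5 × 22.70 = 3984 g

3984 g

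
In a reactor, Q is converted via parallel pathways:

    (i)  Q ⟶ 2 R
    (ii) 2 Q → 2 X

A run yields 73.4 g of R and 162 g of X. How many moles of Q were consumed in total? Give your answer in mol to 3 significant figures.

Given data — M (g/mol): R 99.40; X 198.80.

n(R) = 73.4 / 99.40 = 0.7384 mol
n(X) = 162 / 198.80 = 0.8149 mol
n(Q) via (i) = (1/2)×0.7384 = 0.3692 mol
n(Q) via (ii) = (2/2)×0.8149 = 0.8149 mol
total n(Q) = 0.3692 + 0.8149 = 1.184 mol

1.18 mol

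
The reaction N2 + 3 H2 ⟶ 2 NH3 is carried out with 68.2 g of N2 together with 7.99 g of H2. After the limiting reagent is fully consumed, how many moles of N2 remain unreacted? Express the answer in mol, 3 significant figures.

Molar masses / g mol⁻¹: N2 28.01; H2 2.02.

1.12 mol

n(N2) = 68.20 / 28.01 = 2.435 mol
n(H2) = 7.990 / 2.02 = 3.955 mol
n/ν for N2 = 2.435/1 = 2.435
n/ν for H2 = 3.955/3 = 1.318
Smallest n/ν is H2 → limiting reagent.
N2 consumed = (1/3) × 3.955 = 1.318 mol
N2 remaining = 2.435 − 1.318 = 1.117 mol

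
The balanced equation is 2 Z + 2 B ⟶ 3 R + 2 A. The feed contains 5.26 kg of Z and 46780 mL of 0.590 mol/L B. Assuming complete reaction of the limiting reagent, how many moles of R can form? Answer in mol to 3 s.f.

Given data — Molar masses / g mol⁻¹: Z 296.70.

n(Z) = 5.260×1000 / 296.70 = 17.73 mol
n(B) = 0.590 × 46780/1000 = 27.60 mol
n/ν for Z = 17.73/2 = 8.865
n/ν for B = 27.60/2 = 13.80
Smallest n/ν is Z → limiting reagent.
n(R) = (3/2) × 17.73 = 26.60 mol

26.6 mol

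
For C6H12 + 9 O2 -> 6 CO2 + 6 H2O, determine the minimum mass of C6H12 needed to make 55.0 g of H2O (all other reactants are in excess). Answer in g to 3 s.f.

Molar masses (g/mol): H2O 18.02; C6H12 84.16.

42.8 g

n(H2O) = 55.0 / 18.02 = 3.052 mol
n(C6H12) = (1/6) × 3.052 = 0.5087 mol
mass = 0.5087 × 84.16 = 42.81 g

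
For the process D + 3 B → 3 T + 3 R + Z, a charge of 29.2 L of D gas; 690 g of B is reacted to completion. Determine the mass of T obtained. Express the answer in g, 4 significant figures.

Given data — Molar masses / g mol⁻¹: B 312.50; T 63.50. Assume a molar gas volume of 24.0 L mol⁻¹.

n(D) = 29.20 / 24.0 = 1.217 mol
n(B) = 690.0 / 312.50 = 2.208 mol
n/ν for D = 1.217/1 = 1.217
n/ν for B = 2.208/3 = 0.7360
Smallest n/ν is B → limiting reagent.
n(T) = (3/3) × 2.208 = 2.208 mol
mass = 2.208 × 63.50 = 140.2 g

140.2 g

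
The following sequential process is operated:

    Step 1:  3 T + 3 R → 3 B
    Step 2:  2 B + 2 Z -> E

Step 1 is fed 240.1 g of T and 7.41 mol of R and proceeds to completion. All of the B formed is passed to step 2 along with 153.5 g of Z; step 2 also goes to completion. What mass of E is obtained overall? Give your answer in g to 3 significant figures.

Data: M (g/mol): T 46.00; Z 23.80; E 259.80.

Step 1:
n(T) = 240.1 / 46.00 = 5.220 mol
n(R) = 7.410 mol
n/ν for T = 5.220/3 = 1.740
n/ν for R = 7.410/3 = 2.470
Smallest n/ν is T → limiting reagent.
n(B) produced = (3/3) × 5.220 = 5.220 mol
Step 2:
n(B) available = 5.220 mol
n(Z) = 153.5 / 23.80 = 6.450 mol
n/ν for B = 5.220/2 = 2.610
n/ν for Z = 6.450/2 = 3.225
Smallest n/ν is B → limiting reagent.
n(E) = (1/2) × 5.220 = 2.610 mol
mass = 2.610 × 259.80 = 678.1 g

678 g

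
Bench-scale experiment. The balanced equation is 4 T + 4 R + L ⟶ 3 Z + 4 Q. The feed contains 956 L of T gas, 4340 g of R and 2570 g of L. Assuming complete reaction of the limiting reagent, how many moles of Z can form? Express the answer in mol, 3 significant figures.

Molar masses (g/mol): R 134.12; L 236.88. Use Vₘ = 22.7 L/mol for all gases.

n(T) = 956.0 / 22.7 = 42.11 mol
n(R) = 4340 / 134.12 = 32.36 mol
n(L) = 2570 / 236.88 = 10.85 mol
n/ν → T: 10.53, R: 8.090, L: 10.85; R is limiting.
n(Z) = (3/4) × 32.36 = 24.27 mol

24.3 mol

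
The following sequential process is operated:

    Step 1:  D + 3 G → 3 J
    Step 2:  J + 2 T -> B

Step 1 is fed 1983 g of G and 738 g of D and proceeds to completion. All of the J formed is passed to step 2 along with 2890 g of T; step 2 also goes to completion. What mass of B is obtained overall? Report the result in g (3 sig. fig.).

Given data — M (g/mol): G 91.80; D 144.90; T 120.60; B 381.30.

4570 g

Step 1:
n(G) = 1983 / 91.80 = 21.60 mol
n(D) = 738.0 / 144.90 = 5.093 mol
n/ν for G = 21.60/3 = 7.200
n/ν for D = 5.093/1 = 5.093
Smallest n/ν is D → limiting reagent.
n(J) produced = (3/1) × 5.093 = 15.28 mol
Step 2:
n(J) available = 15.28 mol
n(T) = 2890 / 120.60 = 23.96 mol
n/ν for J = 15.28/1 = 15.28
n/ν for T = 23.96/2 = 11.98
Smallest n/ν is T → limiting reagent.
n(B) = (1/2) × 23.96 = 11.98 mol
mass = 11.98 × 381.30 = 4568 g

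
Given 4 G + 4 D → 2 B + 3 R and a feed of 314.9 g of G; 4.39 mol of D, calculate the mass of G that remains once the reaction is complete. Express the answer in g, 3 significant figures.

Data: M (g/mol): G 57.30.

63.4 g

n(G) = 314.9 / 57.30 = 5.496 mol
n(D) = 4.390 mol
n/ν for G = 5.496/4 = 1.374
n/ν for D = 4.390/4 = 1.098
Smallest n/ν is D → limiting reagent.
G consumed = (4/4) × 4.390 = 4.390 mol
G remaining = 5.496 − 4.390 = 1.106 mol
mass = 1.106 × 57.30 = 63.37 g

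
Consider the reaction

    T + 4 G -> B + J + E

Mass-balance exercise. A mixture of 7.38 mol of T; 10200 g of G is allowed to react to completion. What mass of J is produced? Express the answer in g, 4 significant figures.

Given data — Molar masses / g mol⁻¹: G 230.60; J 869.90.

n(T) = 7.380 mol
n(G) = 10200 / 230.60 = 44.23 mol
n/ν for T = 7.380/1 = 7.380
n/ν for G = 44.23/4 = 11.06
Smallest n/ν is T → limiting reagent.
n(J) = (1/1) × 7.380 = 7.380 mol
mass = 7.380 × 869.90 = 6420 g

6420 g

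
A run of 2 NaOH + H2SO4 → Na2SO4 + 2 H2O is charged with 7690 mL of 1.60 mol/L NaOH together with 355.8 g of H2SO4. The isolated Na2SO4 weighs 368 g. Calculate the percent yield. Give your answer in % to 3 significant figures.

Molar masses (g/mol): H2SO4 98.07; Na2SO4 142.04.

n(NaOH) = 1.60 × 7690/1000 = 12.30 mol
n(H2SO4) = 355.8 / 98.07 = 3.628 mol
n/ν → NaOH: 6.150, H2SO4: 3.628; H2SO4 is limiting.
theoretical n(Na2SO4) = (1/1) × 3.628 = 3.628 mol → 515.3 g
% yield = 368 / 515.3 × 100 = 71.41 %

71.4 %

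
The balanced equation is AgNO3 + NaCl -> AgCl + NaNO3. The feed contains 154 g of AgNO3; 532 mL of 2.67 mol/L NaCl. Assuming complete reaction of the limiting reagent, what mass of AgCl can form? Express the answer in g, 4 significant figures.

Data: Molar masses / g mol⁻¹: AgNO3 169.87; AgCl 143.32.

129.9 g

n(AgNO3) = 154.0 / 169.87 = 0.9066 mol
n(NaCl) = 2.67 × 532.0/1000 = 1.420 mol
n/ν for AgNO3 = 0.9066/1 = 0.9066
n/ν for NaCl = 1.420/1 = 1.420
Smallest n/ν is AgNO3 → limiting reagent.
n(AgCl) = (1/1) × 0.9066 = 0.9066 mol
mass = 0.9066 × 143.32 = 129.9 g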